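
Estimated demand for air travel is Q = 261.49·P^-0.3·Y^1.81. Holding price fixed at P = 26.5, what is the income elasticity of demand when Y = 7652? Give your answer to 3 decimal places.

For a multiplicative demand Q = A·P^α·Y^β, the income elasticity is β everywhere.
Here β = 1.81, so η = 1.810.

1.810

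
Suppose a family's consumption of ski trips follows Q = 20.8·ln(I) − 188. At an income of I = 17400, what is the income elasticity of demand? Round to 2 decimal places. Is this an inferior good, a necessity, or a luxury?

At I = 17400: Q = 15.096.
dQ/dI = 20.8/I = 0.0011954 at this income.
η = (dQ/dI)·(I/Q) = 0.0011954 × (17400/15.096) = 1.38.
Since η > 1, the good is a luxury.

1.38 (luxury)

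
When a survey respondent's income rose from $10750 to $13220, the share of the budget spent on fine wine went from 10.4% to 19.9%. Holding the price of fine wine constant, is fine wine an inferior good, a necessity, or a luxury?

luxury

The budget share rises as income rises, so η > 1.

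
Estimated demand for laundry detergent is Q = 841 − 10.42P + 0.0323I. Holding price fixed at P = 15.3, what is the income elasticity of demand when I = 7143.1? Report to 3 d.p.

At P = 15.3, I = 7143.1: Q = 912.296.
Holding P constant, ∂Q/∂I = 0.0323.
η_I = (∂Q/∂I)·(I/Q) = 0.0323 × (7143.1/912.296) = 0.253.

0.253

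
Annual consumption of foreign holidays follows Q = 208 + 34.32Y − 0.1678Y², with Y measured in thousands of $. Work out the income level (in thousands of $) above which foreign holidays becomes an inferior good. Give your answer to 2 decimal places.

dQ/dY = 34.32 − 0.3356Y.
The good is inferior where dQ/dY < 0. Setting dQ/dY = 0 gives Y = 34.32 / 0.3356 = 102.26.

102.26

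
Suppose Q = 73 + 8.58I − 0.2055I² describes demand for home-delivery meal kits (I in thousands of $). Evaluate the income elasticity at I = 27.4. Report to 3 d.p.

At I = 27.4: Q = 153.8108.
dQ/dI = 8.58 − 0.411I = -2.68140.
η = (dQ/dI)·(I/Q) = -2.68140 × (27.4/153.8108) = -0.478.

-0.478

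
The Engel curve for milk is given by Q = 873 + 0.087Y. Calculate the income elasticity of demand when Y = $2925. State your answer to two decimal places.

0.23

At Y = 2925: Q = 1127.475.
dQ/dY = 0.087.
η = (dQ/dY)·(Y/Q) = 0.087 × (2925/1127.475) = 0.23.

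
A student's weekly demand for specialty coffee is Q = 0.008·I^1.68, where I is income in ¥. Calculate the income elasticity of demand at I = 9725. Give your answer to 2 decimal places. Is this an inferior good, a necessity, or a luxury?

1.68 (luxury)

For Q = A·I^β the income elasticity is constant and equal to β.
Here β = 1.68, so η = 1.68.
Since η > 1, the good is a luxury.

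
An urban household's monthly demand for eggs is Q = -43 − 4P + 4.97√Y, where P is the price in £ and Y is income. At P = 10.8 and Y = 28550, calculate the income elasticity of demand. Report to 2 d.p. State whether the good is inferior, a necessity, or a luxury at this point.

0.56 (necessity)

At P = 10.8, Y = 28550: Q = 753.568.
Holding P constant, ∂Q/∂Y = 4.97/(2√Y) = 0.014707.
η_Y = (∂Q/∂Y)·(Y/Q) = 0.014707 × (28550/753.568) = 0.56.
Since 0 < η < 1, this is a necessity.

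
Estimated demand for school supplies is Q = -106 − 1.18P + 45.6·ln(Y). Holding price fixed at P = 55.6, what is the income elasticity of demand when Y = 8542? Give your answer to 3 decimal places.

0.189

At P = 55.6, Y = 8542: Q = 241.197.
Holding P constant, ∂Q/∂Y = 45.6/Y = 0.00533833.
η_Y = (∂Q/∂Y)·(Y/Q) = 0.00533833 × (8542/241.197) = 0.189.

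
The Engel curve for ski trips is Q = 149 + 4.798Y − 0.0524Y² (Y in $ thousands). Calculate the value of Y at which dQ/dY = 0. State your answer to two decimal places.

dQ/dY = 4.798 − 0.1048Y.
The good is inferior where dQ/dY < 0. Setting dQ/dY = 0 gives Y = 4.798 / 0.1048 = 45.78.

45.78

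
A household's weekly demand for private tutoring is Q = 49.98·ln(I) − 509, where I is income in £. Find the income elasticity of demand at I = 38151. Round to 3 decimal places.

At I = 38151: Q = 18.254.
dQ/dI = 49.98/I = 0.00131006 at this income.
η = (dQ/dI)·(I/Q) = 0.00131006 × (38151/18.254) = 2.738.

2.738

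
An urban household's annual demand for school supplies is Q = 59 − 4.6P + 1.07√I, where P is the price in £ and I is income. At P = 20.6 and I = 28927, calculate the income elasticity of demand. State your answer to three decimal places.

0.622

At P = 20.6, I = 28927: Q = 146.225.
Holding P constant, ∂Q/∂I = 1.07/(2√I) = 0.00314559.
η_I = (∂Q/∂I)·(I/Q) = 0.00314559 × (28927/146.225) = 0.622.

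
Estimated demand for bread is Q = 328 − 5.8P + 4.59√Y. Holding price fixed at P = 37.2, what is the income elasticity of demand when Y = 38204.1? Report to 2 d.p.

0.44

At P = 37.2, Y = 38204.1: Q = 1009.395.
Holding P constant, ∂Q/∂Y = 4.59/(2√Y) = 0.0117416.
η_Y = (∂Q/∂Y)·(Y/Q) = 0.0117416 × (38204.1/1009.395) = 0.44.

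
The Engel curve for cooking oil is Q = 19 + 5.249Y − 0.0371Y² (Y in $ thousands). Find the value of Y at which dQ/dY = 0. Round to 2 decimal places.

dQ/dY = 5.249 − 0.0742Y.
The good is inferior where dQ/dY < 0. Setting dQ/dY = 0 gives Y = 5.249 / 0.0742 = 70.74.

70.74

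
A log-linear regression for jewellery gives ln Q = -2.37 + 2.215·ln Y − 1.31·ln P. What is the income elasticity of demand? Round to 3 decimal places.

2.215

In a log-linear demand, the coefficient on ln Y is the income elasticity.
So η = 2.215.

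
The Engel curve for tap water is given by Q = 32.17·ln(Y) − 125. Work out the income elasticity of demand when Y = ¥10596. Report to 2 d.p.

0.19

At Y = 10596: Q = 173.159.
dQ/dY = 32.17/Y = 0.00303605 at this income.
η = (dQ/dY)·(Y/Q) = 0.00303605 × (10596/173.159) = 0.19.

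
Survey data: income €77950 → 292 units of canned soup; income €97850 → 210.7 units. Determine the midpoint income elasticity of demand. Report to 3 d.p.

ΔQ = 210.7 − 292 = -81.3; midpoint Q̄ = (292 + 210.7)/2 = 251.35.
ΔI = 97850 − 77950 = 19900; midpoint Ī = (77950 + 97850)/2 = 87900.
η = (ΔQ/Q̄) ÷ (ΔI/Ī) = (-81.3/251.35) ÷ (19900/87900) = -1.429.

-1.429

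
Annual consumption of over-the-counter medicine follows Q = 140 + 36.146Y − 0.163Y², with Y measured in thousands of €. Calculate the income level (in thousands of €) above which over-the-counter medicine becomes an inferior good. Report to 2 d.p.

110.88

dQ/dY = 36.146 − 0.326Y.
The good is inferior where dQ/dY < 0. Setting dQ/dY = 0 gives Y = 36.146 / 0.326 = 110.88.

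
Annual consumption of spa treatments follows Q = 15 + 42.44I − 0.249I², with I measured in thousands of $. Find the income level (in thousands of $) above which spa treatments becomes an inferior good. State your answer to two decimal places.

dQ/dI = 42.44 − 0.498I.
The good is inferior where dQ/dI < 0. Setting dQ/dI = 0 gives I = 42.44 / 0.498 = 85.22.

85.22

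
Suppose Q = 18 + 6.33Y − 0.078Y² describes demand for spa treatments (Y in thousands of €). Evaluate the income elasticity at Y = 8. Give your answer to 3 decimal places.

At Y = 8: Q = 63.6480.
dQ/dY = 6.33 − 0.156Y = 5.08200.
η = (dQ/dY)·(Y/Q) = 5.08200 × (8/63.6480) = 0.639.

0.639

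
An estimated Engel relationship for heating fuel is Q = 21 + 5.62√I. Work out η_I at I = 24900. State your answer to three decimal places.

At I = 24900: Q = 907.821.
dQ/dI = 5.62/(2√I) = 0.0178077 at this income.
η = (dQ/dI)·(I/Q) = 0.0178077 × (24900/907.821) = 0.488.

0.488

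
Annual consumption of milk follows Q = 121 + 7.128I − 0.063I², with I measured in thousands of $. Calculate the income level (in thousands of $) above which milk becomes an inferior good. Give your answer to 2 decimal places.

dQ/dI = 7.128 − 0.126I.
The good is inferior where dQ/dI < 0. Setting dQ/dI = 0 gives I = 7.128 / 0.126 = 56.57.

56.57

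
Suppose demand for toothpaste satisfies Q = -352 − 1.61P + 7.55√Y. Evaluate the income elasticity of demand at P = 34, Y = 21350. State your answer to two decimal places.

0.79

At P = 34, Y = 21350: Q = 696.439.
Holding P constant, ∂Q/∂Y = 7.55/(2√Y) = 0.0258356.
η_Y = (∂Q/∂Y)·(Y/Q) = 0.0258356 × (21350/696.439) = 0.79.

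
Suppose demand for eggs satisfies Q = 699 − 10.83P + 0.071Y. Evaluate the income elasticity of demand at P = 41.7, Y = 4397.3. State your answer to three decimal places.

0.558

At P = 41.7, Y = 4397.3: Q = 559.597.
Holding P constant, ∂Q/∂Y = 0.071.
η_Y = (∂Q/∂Y)·(Y/Q) = 0.071 × (4397.3/559.597) = 0.558.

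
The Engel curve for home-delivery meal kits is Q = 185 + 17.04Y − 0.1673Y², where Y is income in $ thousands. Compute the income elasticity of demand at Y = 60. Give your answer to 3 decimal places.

-0.301

At Y = 60: Q = 605.1200.
dQ/dY = 17.04 − 0.3346Y = -3.03600.
η = (dQ/dY)·(Y/Q) = -3.03600 × (60/605.1200) = -0.301.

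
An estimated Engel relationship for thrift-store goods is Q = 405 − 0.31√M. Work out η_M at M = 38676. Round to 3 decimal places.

At M = 38676: Q = 344.035.
dQ/dM = -0.31/(2√M) = -0.000788154 at this income.
η = (dQ/dM)·(M/Q) = -0.000788154 × (38676/344.035) = -0.089.

-0.089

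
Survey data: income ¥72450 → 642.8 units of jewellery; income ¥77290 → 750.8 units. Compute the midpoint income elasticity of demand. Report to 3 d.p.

2.398

ΔQ = 750.8 − 642.8 = 108; midpoint Q̄ = (642.8 + 750.8)/2 = 696.8.
ΔI = 77290 − 72450 = 4840; midpoint Ī = (72450 + 77290)/2 = 74870.
η = (ΔQ/Q̄) ÷ (ΔI/Ī) = (108/696.8) ÷ (4840/74870) = 2.398.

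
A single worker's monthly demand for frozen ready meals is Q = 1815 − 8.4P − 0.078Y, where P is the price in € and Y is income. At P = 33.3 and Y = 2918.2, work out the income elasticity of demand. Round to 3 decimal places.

-0.174

At P = 33.3, Y = 2918.2: Q = 1307.660.
Holding P constant, ∂Q/∂Y = −0.078.
η_Y = (∂Q/∂Y)·(Y/Q) = -0.078 × (2918.2/1307.660) = -0.174.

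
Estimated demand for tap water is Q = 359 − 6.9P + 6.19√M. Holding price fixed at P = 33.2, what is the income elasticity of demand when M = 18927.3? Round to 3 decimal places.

0.434

At P = 33.2, M = 18927.3: Q = 981.519.
Holding P constant, ∂Q/∂M = 6.19/(2√M) = 0.0224966.
η_M = (∂Q/∂M)·(M/Q) = 0.0224966 × (18927.3/981.519) = 0.434.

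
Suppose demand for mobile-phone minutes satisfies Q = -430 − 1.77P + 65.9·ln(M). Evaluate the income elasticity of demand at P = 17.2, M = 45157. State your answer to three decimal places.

At P = 17.2, M = 45157: Q = 245.866.
Holding P constant, ∂Q/∂M = 65.9/M = 0.00145935.
η_M = (∂Q/∂M)·(M/Q) = 0.00145935 × (45157/245.866) = 0.268.

0.268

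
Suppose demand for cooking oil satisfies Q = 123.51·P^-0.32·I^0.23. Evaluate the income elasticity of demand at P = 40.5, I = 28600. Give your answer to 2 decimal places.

For a multiplicative demand Q = A·P^α·I^β, the income elasticity is β everywhere.
Here β = 0.23, so η = 0.23.

0.23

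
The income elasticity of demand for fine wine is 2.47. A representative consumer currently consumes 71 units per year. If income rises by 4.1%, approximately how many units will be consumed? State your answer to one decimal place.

78.2

%ΔQ ≈ η × %ΔI = 2.47 × 4.1% = 10.127%.
New Q ≈ 71 × (1 + 0.10127) = 78.2.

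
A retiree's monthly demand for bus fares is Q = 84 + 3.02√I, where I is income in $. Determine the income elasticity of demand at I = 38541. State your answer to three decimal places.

0.438

At I = 38541: Q = 676.882.
dQ/dI = 3.02/(2√I) = 0.00769158 at this income.
η = (dQ/dI)·(I/Q) = 0.00769158 × (38541/676.882) = 0.438.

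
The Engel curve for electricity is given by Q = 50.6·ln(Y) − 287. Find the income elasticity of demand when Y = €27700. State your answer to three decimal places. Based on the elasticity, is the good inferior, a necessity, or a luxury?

At Y = 27700: Q = 230.597.
dQ/dY = 50.6/Y = 0.00182671 at this income.
η = (dQ/dY)·(Y/Q) = 0.00182671 × (27700/230.597) = 0.219.
Since 0 < η < 1, the good is a necessity.

0.219 (necessity)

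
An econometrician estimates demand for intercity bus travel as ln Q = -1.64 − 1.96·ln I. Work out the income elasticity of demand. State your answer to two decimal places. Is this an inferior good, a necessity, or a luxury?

-1.96 (inferior good)

In a log-linear demand, the coefficient on ln I is the income elasticity.
So η = -1.96.
η < 0 ⇒ inferior good.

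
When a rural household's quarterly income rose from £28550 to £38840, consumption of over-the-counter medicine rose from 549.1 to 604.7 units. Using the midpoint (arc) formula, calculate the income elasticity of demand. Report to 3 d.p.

0.316

ΔQ = 604.7 − 549.1 = 55.6; midpoint Q̄ = (549.1 + 604.7)/2 = 576.9.
ΔI = 38840 − 28550 = 10290; midpoint Ī = (28550 + 38840)/2 = 33695.
η = (ΔQ/Q̄) ÷ (ΔI/Ī) = (55.6/576.9) ÷ (10290/33695) = 0.316.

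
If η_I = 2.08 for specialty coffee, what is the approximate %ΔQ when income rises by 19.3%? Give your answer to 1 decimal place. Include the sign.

40.1%

%ΔQ ≈ η × %ΔI = 2.08 × 19.3% = 40.1%.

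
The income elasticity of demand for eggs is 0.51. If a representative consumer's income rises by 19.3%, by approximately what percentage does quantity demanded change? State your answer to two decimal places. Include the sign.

9.84%

%ΔQ ≈ η × %ΔI = 0.51 × 19.3% = 9.84%.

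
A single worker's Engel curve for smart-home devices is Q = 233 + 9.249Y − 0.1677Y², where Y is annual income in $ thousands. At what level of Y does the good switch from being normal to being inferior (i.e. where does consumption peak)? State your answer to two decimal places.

27.58

dQ/dY = 9.249 − 0.3354Y.
The good is inferior where dQ/dY < 0. Setting dQ/dY = 0 gives Y = 9.249 / 0.3354 = 27.58.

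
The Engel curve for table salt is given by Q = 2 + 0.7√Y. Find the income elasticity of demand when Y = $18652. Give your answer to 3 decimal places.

0.490

At Y = 18652: Q = 97.601.
dQ/dY = 0.7/(2√Y) = 0.00256274 at this income.
η = (dQ/dY)·(Y/Q) = 0.00256274 × (18652/97.601) = 0.490.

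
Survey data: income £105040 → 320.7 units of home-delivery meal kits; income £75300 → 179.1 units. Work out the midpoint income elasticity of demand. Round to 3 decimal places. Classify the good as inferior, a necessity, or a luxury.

1.718 (luxury)

ΔQ = 179.1 − 320.7 = -141.6; midpoint Q̄ = (320.7 + 179.1)/2 = 249.9.
ΔI = 75300 − 105040 = -29740; midpoint Ī = (105040 + 75300)/2 = 90170.
η = (ΔQ/Q̄) ÷ (ΔI/Ī) = (-141.6/249.9) ÷ (-29740/90170) = 1.718.
η > 1 ⇒ luxury.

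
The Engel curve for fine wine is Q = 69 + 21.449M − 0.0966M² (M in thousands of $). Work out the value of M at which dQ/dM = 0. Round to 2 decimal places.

111.02

dQ/dM = 21.449 − 0.1932M.
The good is inferior where dQ/dM < 0. Setting dQ/dM = 0 gives M = 21.449 / 0.1932 = 111.02.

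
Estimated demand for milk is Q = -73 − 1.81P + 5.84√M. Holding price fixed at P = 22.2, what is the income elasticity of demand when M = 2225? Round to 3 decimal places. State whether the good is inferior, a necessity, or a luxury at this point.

At P = 22.2, M = 2225: Q = 162.290.
Holding P constant, ∂Q/∂M = 5.84/(2√M) = 0.0619039.
η_M = (∂Q/∂M)·(M/Q) = 0.0619039 × (2225/162.290) = 0.849.
Since 0 < η < 1, this is a necessity.

0.849 (necessity)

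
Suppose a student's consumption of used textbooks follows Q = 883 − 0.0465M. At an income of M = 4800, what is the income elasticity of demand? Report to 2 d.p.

At M = 4800: Q = 659.800.
dQ/dM = −0.0465.
η = (dQ/dM)·(M/Q) = -0.0465 × (4800/659.800) = -0.34.

-0.34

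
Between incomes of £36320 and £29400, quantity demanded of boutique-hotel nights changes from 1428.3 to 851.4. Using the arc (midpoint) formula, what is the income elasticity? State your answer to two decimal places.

ΔQ = 851.4 − 1428.3 = -576.9; midpoint Q̄ = (1428.3 + 851.4)/2 = 1139.85.
ΔI = 29400 − 36320 = -6920; midpoint Ī = (36320 + 29400)/2 = 32860.
η = (ΔQ/Q̄) ÷ (ΔI/Ī) = (-576.9/1139.85) ÷ (-6920/32860) = 2.40.

2.40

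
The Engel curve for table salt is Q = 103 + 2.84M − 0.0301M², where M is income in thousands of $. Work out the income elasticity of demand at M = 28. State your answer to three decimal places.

At M = 28: Q = 158.9216.
dQ/dM = 2.84 − 0.0602M = 1.15440.
η = (dQ/dM)·(M/Q) = 1.15440 × (28/158.9216) = 0.203.

0.203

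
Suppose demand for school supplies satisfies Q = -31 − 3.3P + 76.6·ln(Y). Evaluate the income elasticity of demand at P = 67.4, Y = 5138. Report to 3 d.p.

0.191

At P = 67.4, Y = 5138: Q = 401.083.
Holding P constant, ∂Q/∂Y = 76.6/Y = 0.0149085.
η_Y = (∂Q/∂Y)·(Y/Q) = 0.0149085 × (5138/401.083) = 0.191.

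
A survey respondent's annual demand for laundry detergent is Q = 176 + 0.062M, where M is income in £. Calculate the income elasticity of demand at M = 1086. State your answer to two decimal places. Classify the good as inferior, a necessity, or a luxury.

At M = 1086: Q = 243.332.
dQ/dM = 0.062.
η = (dQ/dM)·(M/Q) = 0.062 × (1086/243.332) = 0.28.
Since 0 < η < 1, the good is a necessity.

0.28 (necessity)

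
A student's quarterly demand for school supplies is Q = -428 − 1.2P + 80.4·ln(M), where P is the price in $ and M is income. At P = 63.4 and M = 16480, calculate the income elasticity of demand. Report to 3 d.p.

At P = 63.4, M = 16480: Q = 276.596.
Holding P constant, ∂Q/∂M = 80.4/M = 0.00487864.
η_M = (∂Q/∂M)·(M/Q) = 0.00487864 × (16480/276.596) = 0.291.

0.291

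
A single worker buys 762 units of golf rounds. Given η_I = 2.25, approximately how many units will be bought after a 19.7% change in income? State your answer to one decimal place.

%ΔQ ≈ η × %ΔI = 2.25 × 19.7% = 44.325%.
New Q ≈ 762 × (1 + 0.44325) = 1099.8.

1099.8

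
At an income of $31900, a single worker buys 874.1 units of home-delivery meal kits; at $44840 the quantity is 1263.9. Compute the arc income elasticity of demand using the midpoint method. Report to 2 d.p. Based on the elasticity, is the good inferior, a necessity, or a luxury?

ΔQ = 1263.9 − 874.1 = 389.8; midpoint Q̄ = (874.1 + 1263.9)/2 = 1069.
ΔI = 44840 − 31900 = 12940; midpoint Ī = (31900 + 44840)/2 = 38370.
η = (ΔQ/Q̄) ÷ (ΔI/Ī) = (389.8/1069) ÷ (12940/38370) = 1.08.
η > 1 ⇒ luxury.

1.08 (luxury)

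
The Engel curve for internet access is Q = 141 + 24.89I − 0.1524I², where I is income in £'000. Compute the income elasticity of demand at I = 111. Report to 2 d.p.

-0.97

At I = 111: Q = 1026.0696.
dQ/dI = 24.89 − 0.3048I = -8.94280.
η = (dQ/dI)·(I/Q) = -8.94280 × (111/1026.0696) = -0.97.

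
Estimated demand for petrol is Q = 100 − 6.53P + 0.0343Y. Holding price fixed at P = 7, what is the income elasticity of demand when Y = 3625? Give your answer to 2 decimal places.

0.70

At P = 7, Y = 3625: Q = 178.628.
Holding P constant, ∂Q/∂Y = 0.0343.
η_Y = (∂Q/∂Y)·(Y/Q) = 0.0343 × (3625/178.628) = 0.70.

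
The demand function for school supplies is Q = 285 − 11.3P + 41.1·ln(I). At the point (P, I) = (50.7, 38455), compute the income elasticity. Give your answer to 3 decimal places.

0.282

At P = 50.7, I = 38455: Q = 145.993.
Holding P constant, ∂Q/∂I = 41.1/I = 0.00106878.
η_I = (∂Q/∂I)·(I/Q) = 0.00106878 × (38455/145.993) = 0.282.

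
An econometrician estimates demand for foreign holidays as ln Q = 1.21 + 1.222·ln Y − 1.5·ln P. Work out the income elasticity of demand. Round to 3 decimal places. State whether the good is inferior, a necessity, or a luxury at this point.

In a log-linear demand, the coefficient on ln Y is the income elasticity.
So η = 1.222.
η > 1 ⇒ luxury.

1.222 (luxury)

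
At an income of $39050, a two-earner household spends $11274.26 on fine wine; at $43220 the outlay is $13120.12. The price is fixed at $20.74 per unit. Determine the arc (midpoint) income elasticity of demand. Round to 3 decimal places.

1.493

With a constant price, Q₁ = 11274.26/20.74 = 543.600 and Q₂ = 13120.12/20.74 = 632.600 (equivalently, work directly with expenditure since P cancels).
Midpoint %ΔQ = (13120.12 − 11274.26)/12197.19 = 0.15133; midpoint %ΔI = (43220 − 39050)/41135 = 0.10137.
η = 0.15133 / 0.10137 = 1.493.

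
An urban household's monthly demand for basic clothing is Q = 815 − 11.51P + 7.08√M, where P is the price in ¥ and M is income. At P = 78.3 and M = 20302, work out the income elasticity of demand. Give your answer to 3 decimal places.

At P = 78.3, M = 20302: Q = 922.561.
Holding P constant, ∂Q/∂M = 7.08/(2√M) = 0.0248447.
η_M = (∂Q/∂M)·(M/Q) = 0.0248447 × (20302/922.561) = 0.547.

0.547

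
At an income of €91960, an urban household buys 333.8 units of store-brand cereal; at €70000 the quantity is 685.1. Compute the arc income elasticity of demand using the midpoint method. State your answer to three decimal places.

ΔQ = 685.1 − 333.8 = 351.3; midpoint Q̄ = (333.8 + 685.1)/2 = 509.45.
ΔI = 70000 − 91960 = -21960; midpoint Ī = (91960 + 70000)/2 = 80980.
η = (ΔQ/Q̄) ÷ (ΔI/Ī) = (351.3/509.45) ÷ (-21960/80980) = -2.543.

-2.543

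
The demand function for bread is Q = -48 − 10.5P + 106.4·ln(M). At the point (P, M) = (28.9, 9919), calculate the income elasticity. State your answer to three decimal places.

At P = 28.9, M = 9919: Q = 627.665.
Holding P constant, ∂Q/∂M = 106.4/M = 0.0107269.
η_M = (∂Q/∂M)·(M/Q) = 0.0107269 × (9919/627.665) = 0.170.

0.170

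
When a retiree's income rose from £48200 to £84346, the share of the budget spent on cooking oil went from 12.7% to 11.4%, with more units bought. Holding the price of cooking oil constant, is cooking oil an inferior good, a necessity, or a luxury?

necessity

Quantity rises but the budget share falls as income rises, so 0 < η < 1.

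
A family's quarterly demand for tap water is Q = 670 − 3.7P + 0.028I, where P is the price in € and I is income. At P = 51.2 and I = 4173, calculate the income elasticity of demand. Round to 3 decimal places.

At P = 51.2, I = 4173: Q = 597.404.
Holding P constant, ∂Q/∂I = 0.028.
η_I = (∂Q/∂I)·(I/Q) = 0.028 × (4173/597.404) = 0.196.

0.196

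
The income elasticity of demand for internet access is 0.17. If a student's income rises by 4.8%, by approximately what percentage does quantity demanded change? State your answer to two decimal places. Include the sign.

0.82%

%ΔQ ≈ η × %ΔI = 0.17 × 4.8% = 0.82%.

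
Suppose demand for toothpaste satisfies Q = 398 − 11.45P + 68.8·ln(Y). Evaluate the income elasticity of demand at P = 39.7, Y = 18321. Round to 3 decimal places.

0.111

At P = 39.7, Y = 18321: Q = 618.762.
Holding P constant, ∂Q/∂Y = 68.8/Y = 0.00375525.
η_Y = (∂Q/∂Y)·(Y/Q) = 0.00375525 × (18321/618.762) = 0.111.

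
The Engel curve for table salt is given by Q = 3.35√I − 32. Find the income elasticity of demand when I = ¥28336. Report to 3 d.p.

At I = 28336: Q = 531.916.
dQ/dI = 3.35/(2√I) = 0.00995051 at this income.
η = (dQ/dI)·(I/Q) = 0.00995051 × (28336/531.916) = 0.530.

0.530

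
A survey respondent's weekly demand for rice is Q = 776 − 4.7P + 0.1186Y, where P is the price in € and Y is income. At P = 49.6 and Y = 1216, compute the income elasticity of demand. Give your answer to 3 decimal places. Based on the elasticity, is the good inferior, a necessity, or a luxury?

0.210 (necessity)

At P = 49.6, Y = 1216: Q = 687.098.
Holding P constant, ∂Q/∂Y = 0.1186.
η_Y = (∂Q/∂Y)·(Y/Q) = 0.1186 × (1216/687.098) = 0.210.
Since 0 < η < 1, this is a necessity.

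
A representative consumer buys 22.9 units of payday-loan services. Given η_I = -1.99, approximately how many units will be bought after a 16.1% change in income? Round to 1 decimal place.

%ΔQ ≈ η × %ΔI = -1.99 × 16.1% = -32.039%.
New Q ≈ 22.9 × (1 − 0.32039) = 15.6.

15.6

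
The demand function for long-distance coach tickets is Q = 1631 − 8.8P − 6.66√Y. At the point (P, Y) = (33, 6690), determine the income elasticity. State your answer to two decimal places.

-0.34

At P = 33, Y = 6690: Q = 795.862.
Holding P constant, ∂Q/∂Y = -6.66/(2√Y) = -0.0407128.
η_Y = (∂Q/∂Y)·(Y/Q) = -0.0407128 × (6690/795.862) = -0.34.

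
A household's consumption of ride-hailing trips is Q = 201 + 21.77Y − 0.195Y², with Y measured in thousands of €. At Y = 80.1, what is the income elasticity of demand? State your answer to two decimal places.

-1.09

At Y = 80.1: Q = 693.6551.
dQ/dY = 21.77 − 0.39Y = -9.46900.
η = (dQ/dY)·(Y/Q) = -9.46900 × (80.1/693.6551) = -1.09.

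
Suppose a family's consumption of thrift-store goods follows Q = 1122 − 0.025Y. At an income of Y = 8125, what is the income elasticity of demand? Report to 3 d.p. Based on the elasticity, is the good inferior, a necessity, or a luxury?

At Y = 8125: Q = 918.875.
dQ/dY = −0.025.
η = (dQ/dY)·(Y/Q) = -0.025 × (8125/918.875) = -0.221.
Since η < 0, the good is an inferior good.

-0.221 (inferior good)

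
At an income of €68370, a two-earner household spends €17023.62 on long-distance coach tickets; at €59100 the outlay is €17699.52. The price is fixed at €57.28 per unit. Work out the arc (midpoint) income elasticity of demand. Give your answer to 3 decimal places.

With a constant price, Q₁ = 17023.62/57.28 = 297.200 and Q₂ = 17699.52/57.28 = 309.000 (equivalently, work directly with expenditure since P cancels).
Midpoint %ΔQ = (17699.52 − 17023.62)/17361.57 = 0.03893; midpoint %ΔI = (59100 − 68370)/63735 = -0.14545.
η = 0.03893 / -0.14545 = -0.268.

-0.268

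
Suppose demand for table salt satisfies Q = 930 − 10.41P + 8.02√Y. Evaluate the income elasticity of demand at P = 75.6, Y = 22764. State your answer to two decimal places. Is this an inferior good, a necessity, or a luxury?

0.45 (necessity)

At P = 75.6, Y = 22764: Q = 1353.041.
Holding P constant, ∂Q/∂Y = 8.02/(2√Y) = 0.0265779.
η_Y = (∂Q/∂Y)·(Y/Q) = 0.0265779 × (22764/1353.041) = 0.45.
Since 0 < η < 1, this is a necessity.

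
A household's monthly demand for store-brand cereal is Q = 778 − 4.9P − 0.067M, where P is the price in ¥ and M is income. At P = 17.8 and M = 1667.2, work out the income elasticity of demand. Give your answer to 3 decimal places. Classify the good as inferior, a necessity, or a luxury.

-0.193 (inferior good)

At P = 17.8, M = 1667.2: Q = 579.078.
Holding P constant, ∂Q/∂M = −0.067.
η_M = (∂Q/∂M)·(M/Q) = -0.067 × (1667.2/579.078) = -0.193.
Since η < 0, this is an inferior good.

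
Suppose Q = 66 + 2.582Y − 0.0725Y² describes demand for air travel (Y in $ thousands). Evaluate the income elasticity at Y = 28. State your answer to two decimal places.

-0.51

At Y = 28: Q = 81.4560.
dQ/dY = 2.582 − 0.145Y = -1.47800.
η = (dQ/dY)·(Y/Q) = -1.47800 × (28/81.4560) = -0.51.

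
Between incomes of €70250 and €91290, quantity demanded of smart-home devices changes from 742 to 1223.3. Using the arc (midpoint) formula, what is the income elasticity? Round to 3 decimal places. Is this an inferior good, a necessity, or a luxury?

1.880 (luxury)

ΔQ = 1223.3 − 742 = 481.3; midpoint Q̄ = (742 + 1223.3)/2 = 982.65.
ΔI = 91290 − 70250 = 21040; midpoint Ī = (70250 + 91290)/2 = 80770.
η = (ΔQ/Q̄) ÷ (ΔI/Ī) = (481.3/982.65) ÷ (21040/80770) = 1.880.
η > 1 ⇒ luxury.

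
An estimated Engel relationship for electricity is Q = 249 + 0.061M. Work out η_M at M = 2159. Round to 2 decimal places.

At M = 2159: Q = 380.699.
dQ/dM = 0.061.
η = (dQ/dM)·(M/Q) = 0.061 × (2159/380.699) = 0.35.

0.35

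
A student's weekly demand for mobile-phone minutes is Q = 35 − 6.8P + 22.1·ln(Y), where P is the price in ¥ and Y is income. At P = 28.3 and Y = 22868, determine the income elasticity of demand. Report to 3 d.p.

0.343

At P = 28.3, Y = 22868: Q = 64.389.
Holding P constant, ∂Q/∂Y = 22.1/Y = 0.000966416.
η_Y = (∂Q/∂Y)·(Y/Q) = 0.000966416 × (22868/64.389) = 0.343.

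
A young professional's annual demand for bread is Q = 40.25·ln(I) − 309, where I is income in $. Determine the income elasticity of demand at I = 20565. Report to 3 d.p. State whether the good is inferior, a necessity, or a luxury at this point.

At I = 20565: Q = 90.737.
dQ/dI = 40.25/I = 0.00195721 at this income.
η = (dQ/dI)·(I/Q) = 0.00195721 × (20565/90.737) = 0.444.
Since 0 < η < 1, the good is a necessity.

0.444 (necessity)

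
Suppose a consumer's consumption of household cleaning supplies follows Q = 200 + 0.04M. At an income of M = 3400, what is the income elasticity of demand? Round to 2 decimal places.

At M = 3400: Q = 336.000.
dQ/dM = 0.04.
η = (dQ/dM)·(M/Q) = 0.04 × (3400/336.000) = 0.40.

0.40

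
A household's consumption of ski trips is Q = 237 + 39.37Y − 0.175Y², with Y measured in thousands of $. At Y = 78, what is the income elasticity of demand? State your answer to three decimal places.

At Y = 78: Q = 2243.1600.
dQ/dY = 39.37 − 0.35Y = 12.07000.
η = (dQ/dY)·(Y/Q) = 12.07000 × (78/2243.1600) = 0.420.

0.420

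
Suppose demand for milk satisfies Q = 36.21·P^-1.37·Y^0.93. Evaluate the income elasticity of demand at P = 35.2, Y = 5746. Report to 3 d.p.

For a multiplicative demand Q = A·P^α·Y^β, the income elasticity is β everywhere.
Here β = 0.93, so η = 0.930.

0.930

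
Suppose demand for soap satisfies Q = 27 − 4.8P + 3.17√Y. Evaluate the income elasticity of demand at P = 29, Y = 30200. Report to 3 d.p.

0.628

At P = 29, Y = 30200: Q = 438.687.
Holding P constant, ∂Q/∂Y = 3.17/(2√Y) = 0.00912065.
η_Y = (∂Q/∂Y)·(Y/Q) = 0.00912065 × (30200/438.687) = 0.628.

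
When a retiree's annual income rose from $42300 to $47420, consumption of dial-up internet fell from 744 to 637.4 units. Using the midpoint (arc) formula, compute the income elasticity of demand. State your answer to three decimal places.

ΔQ = 637.4 − 744 = -106.6; midpoint Q̄ = (744 + 637.4)/2 = 690.7.
ΔI = 47420 − 42300 = 5120; midpoint Ī = (42300 + 47420)/2 = 44860.
η = (ΔQ/Q̄) ÷ (ΔI/Ī) = (-106.6/690.7) ÷ (5120/44860) = -1.352.

-1.352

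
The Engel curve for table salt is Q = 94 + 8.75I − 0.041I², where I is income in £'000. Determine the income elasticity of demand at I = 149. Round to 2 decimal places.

-1.06

At I = 149: Q = 487.5090.
dQ/dI = 8.75 − 0.082I = -3.46800.
η = (dQ/dI)·(I/Q) = -3.46800 × (149/487.5090) = -1.06.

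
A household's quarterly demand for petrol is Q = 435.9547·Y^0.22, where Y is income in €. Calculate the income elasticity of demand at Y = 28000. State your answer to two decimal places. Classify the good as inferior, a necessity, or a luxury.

For Q = A·Y^β the income elasticity is constant and equal to β.
Here β = 0.22, so η = 0.22.
Since 0 < η < 1, the good is a necessity.

0.22 (necessity)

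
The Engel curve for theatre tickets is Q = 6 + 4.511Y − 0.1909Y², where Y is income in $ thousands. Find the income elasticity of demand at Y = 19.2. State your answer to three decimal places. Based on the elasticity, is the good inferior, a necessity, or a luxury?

At Y = 19.2: Q = 22.2378.
dQ/dY = 4.511 − 0.3818Y = -2.81956.
η = (dQ/dY)·(Y/Q) = -2.81956 × (19.2/22.2378) = -2.434.
η < 0 ⇒ inferior good.

-2.434 (inferior good)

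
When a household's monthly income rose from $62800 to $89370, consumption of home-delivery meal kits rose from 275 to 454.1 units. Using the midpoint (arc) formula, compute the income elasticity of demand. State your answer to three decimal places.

1.407

ΔQ = 454.1 − 275 = 179.1; midpoint Q̄ = (275 + 454.1)/2 = 364.55.
ΔI = 89370 − 62800 = 26570; midpoint Ī = (62800 + 89370)/2 = 76085.
η = (ΔQ/Q̄) ÷ (ΔI/Ī) = (179.1/364.55) ÷ (26570/76085) = 1.407.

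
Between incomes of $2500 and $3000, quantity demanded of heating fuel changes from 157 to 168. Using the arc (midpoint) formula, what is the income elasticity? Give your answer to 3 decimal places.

0.372

ΔQ = 168 − 157 = 11; midpoint Q̄ = (157 + 168)/2 = 162.5.
ΔI = 3000 − 2500 = 500; midpoint Ī = (2500 + 3000)/2 = 2750.
η = (ΔQ/Q̄) ÷ (ΔI/Ī) = (11/162.5) ÷ (500/2750) = 0.372.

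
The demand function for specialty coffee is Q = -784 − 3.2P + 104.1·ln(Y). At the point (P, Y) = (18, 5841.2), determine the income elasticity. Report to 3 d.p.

1.700

At P = 18, Y = 5841.2: Q = 61.227.
Holding P constant, ∂Q/∂Y = 104.1/Y = 0.0178217.
η_Y = (∂Q/∂Y)·(Y/Q) = 0.0178217 × (5841.2/61.227) = 1.700.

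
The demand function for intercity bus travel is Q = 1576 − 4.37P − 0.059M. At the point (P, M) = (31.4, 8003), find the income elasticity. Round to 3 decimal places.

-0.488

At P = 31.4, M = 8003: Q = 966.605.
Holding P constant, ∂Q/∂M = −0.059.
η_M = (∂Q/∂M)·(M/Q) = -0.059 × (8003/966.605) = -0.488.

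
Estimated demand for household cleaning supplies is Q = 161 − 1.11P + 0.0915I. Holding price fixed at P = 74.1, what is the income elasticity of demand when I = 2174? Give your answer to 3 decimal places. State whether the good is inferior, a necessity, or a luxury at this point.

0.716 (necessity)

At P = 74.1, I = 2174: Q = 277.670.
Holding P constant, ∂Q/∂I = 0.0915.
η_I = (∂Q/∂I)·(I/Q) = 0.0915 × (2174/277.670) = 0.716.
Since 0 < η < 1, this is a necessity.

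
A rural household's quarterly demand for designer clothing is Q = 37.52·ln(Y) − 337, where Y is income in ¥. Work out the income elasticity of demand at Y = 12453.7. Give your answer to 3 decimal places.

2.233

At Y = 12453.7: Q = 16.805.
dQ/dY = 37.52/Y = 0.00301276 at this income.
η = (dQ/dY)·(Y/Q) = 0.00301276 × (12453.7/16.805) = 2.233.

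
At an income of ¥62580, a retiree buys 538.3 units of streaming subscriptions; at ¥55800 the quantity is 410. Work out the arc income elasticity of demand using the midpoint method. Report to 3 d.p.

2.362

ΔQ = 410 − 538.3 = -128.3; midpoint Q̄ = (538.3 + 410)/2 = 474.15.
ΔI = 55800 − 62580 = -6780; midpoint Ī = (62580 + 55800)/2 = 59190.
η = (ΔQ/Q̄) ÷ (ΔI/Ī) = (-128.3/474.15) ÷ (-6780/59190) = 2.362.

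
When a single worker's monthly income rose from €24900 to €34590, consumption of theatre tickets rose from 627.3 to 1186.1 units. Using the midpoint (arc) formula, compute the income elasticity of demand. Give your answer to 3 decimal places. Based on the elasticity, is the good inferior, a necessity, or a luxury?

1.892 (luxury)

ΔQ = 1186.1 − 627.3 = 558.8; midpoint Q̄ = (627.3 + 1186.1)/2 = 906.7.
ΔI = 34590 − 24900 = 9690; midpoint Ī = (24900 + 34590)/2 = 29745.
η = (ΔQ/Q̄) ÷ (ΔI/Ī) = (558.8/906.7) ÷ (9690/29745) = 1.892.
η > 1 ⇒ luxury.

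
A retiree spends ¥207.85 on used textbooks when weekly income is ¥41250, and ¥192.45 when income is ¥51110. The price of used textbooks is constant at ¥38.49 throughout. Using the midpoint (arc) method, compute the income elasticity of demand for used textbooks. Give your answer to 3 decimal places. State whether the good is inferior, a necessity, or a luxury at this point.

With a constant price, Q₁ = 207.85/38.49 = 5.400 and Q₂ = 192.45/38.49 = 5.000 (equivalently, work directly with expenditure since P cancels).
Midpoint %ΔQ = (192.45 − 207.85)/200.15 = -0.07694; midpoint %ΔI = (51110 − 41250)/46180 = 0.21351.
η = -0.07694 / 0.21351 = -0.360.
η < 0 ⇒ inferior good.

-0.360 (inferior good)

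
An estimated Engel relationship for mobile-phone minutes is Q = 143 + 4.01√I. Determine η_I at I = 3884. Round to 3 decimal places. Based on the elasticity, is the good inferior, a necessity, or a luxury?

0.318 (necessity)

At I = 3884: Q = 392.910.
dQ/dI = 4.01/(2√I) = 0.0321718 at this income.
η = (dQ/dI)·(I/Q) = 0.0321718 × (3884/392.910) = 0.318.
Since 0 < η < 1, the good is a necessity.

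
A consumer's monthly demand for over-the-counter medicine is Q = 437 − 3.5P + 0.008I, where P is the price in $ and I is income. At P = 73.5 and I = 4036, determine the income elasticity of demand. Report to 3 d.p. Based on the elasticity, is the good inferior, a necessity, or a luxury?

At P = 73.5, I = 4036: Q = 212.038.
Holding P constant, ∂Q/∂I = 0.008.
η_I = (∂Q/∂I)·(I/Q) = 0.008 × (4036/212.038) = 0.152.
Since 0 < η < 1, this is a necessity.

0.152 (necessity)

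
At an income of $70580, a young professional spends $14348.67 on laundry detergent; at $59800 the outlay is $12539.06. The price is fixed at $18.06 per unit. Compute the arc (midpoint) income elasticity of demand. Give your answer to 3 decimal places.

With a constant price, Q₁ = 14348.67/18.06 = 794.500 and Q₂ = 12539.06/18.06 = 694.300 (equivalently, work directly with expenditure since P cancels).
Midpoint %ΔQ = (12539.06 − 14348.67)/13443.87 = -0.13460; midpoint %ΔI = (59800 − 70580)/65190 = -0.16536.
η = -0.13460 / -0.16536 = 0.814.

0.814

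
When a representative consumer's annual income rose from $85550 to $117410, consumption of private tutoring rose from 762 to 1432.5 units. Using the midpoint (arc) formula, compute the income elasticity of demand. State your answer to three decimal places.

ΔQ = 1432.5 − 762 = 670.5; midpoint Q̄ = (762 + 1432.5)/2 = 1097.25.
ΔI = 117410 − 85550 = 31860; midpoint Ī = (85550 + 117410)/2 = 101480.
η = (ΔQ/Q̄) ÷ (ΔI/Ī) = (670.5/1097.25) ÷ (31860/101480) = 1.946.

1.946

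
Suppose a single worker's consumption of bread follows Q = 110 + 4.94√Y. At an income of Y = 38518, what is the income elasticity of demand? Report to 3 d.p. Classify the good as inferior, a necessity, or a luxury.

At Y = 38518: Q = 1079.525.
dQ/dY = 4.94/(2√Y) = 0.0125853 at this income.
η = (dQ/dY)·(Y/Q) = 0.0125853 × (38518/1079.525) = 0.449.
Since 0 < η < 1, the good is a necessity.

0.449 (necessity)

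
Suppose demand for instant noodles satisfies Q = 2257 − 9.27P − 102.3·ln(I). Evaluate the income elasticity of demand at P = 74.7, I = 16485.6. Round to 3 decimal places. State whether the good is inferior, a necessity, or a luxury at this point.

-0.179 (inferior good)

At P = 74.7, I = 16485.6: Q = 571.173.
Holding P constant, ∂Q/∂I = -102.3/I = -0.00620542.
η_I = (∂Q/∂I)·(I/Q) = -0.00620542 × (16485.6/571.173) = -0.179.
Since η < 0, this is an inferior good.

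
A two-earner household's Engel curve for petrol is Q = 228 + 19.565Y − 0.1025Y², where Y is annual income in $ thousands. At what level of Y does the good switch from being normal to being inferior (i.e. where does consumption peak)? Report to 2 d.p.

dQ/dY = 19.565 − 0.205Y.
The good is inferior where dQ/dY < 0. Setting dQ/dY = 0 gives Y = 19.565 / 0.205 = 95.44.

95.44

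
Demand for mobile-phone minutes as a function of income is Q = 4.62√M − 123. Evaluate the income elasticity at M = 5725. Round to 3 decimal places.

0.771

At M = 5725: Q = 226.566.
dQ/dM = 4.62/(2√M) = 0.0305298 at this income.
η = (dQ/dM)·(M/Q) = 0.0305298 × (5725/226.566) = 0.771.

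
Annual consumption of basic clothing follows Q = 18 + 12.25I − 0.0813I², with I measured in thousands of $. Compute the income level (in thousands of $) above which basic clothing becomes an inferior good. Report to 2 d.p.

75.34

dQ/dI = 12.25 − 0.1626I.
The good is inferior where dQ/dI < 0. Setting dQ/dI = 0 gives I = 12.25 / 0.1626 = 75.34.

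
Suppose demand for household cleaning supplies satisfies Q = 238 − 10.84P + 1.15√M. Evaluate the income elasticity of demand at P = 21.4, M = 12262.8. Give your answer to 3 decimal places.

0.477

At P = 21.4, M = 12262.8: Q = 133.372.
Holding P constant, ∂Q/∂M = 1.15/(2√M) = 0.00519246.
η_M = (∂Q/∂M)·(M/Q) = 0.00519246 × (12262.8/133.372) = 0.477.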